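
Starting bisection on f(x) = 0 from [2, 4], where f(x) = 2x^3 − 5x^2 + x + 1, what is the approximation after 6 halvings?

2.15625

f(3) = 13 > 0, so the root lies in [2, 3]
f(2.5) = 3.5 > 0, so the root lies in [2, 2.5]
f(2.25) = 0.71875 > 0, so the root lies in [2, 2.25]
f(2.125) = -0.2617 < 0, so the root lies in [2.125, 2.25]
f(2.1875) = 0.1968 > 0, so the root lies in [2.125, 2.1875]
f(2.15625) = -0.0402 < 0, so the root lies in [2.15625, 2.1875]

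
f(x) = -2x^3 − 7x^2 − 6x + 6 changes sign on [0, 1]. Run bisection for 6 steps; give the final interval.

midpoint 0.5: f = 1 > 0 → [0.5, 1]
midpoint 0.75: f = -3.28125 < 0 → [0.5, 0.75]
midpoint 0.625: f = -0.972656 < 0 → [0.5, 0.625]
midpoint 0.5625: f = 0.0542 > 0 → [0.5625, 0.625]
midpoint 0.59375: f = -0.4489 < 0 → [0.5625, 0.59375]
midpoint 0.578125: f = -0.1948 < 0 → [0.5625, 0.578125]

[0.5625, 0.578125]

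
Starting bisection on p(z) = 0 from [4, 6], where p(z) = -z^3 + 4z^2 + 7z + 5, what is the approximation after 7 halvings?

5.453125

m = 5, p(m) = 15 (+); new bracket [5, 6]
m = 5.5, p(m) = -1.875 (−); new bracket [5, 5.5]
m = 5.25, p(m) = 7.296875 (+); new bracket [5.25, 5.5]
m = 5.375, p(m) = 2.9004 (+); new bracket [5.375, 5.5]
m = 5.4375, p(m) = 0.5608 (+); new bracket [5.4375, 5.5]
m = 5.46875, p(m) = -0.645 (−); new bracket [5.4375, 5.46875]
m = 5.453125, p(m) = -0.0391 (−); new bracket [5.4375, 5.453125]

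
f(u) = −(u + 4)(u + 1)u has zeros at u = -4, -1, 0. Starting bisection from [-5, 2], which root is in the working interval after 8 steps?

-4

midpoint -1.5: f = -1.875 < 0 → [-5, -1.5]
midpoint -3.25: f = -5.484375 < 0 → [-5, -3.25]
midpoint -4.125: f = 1.611328 > 0 → [-4.125, -3.25]
midpoint -3.6875: f = -3.0969 < 0 → [-4.125, -3.6875]
midpoint -3.90625: f = -1.0643 < 0 → [-4.125, -3.90625]
midpoint -4.015625: f = 0.1892 > 0 → [-4.015625, -3.90625]
midpoint -3.9609375: f = -0.4581 < 0 → [-4.015625, -3.9609375]
midpoint -3.98828125: f = -0.1397 < 0 → [-4.015625, -3.98828125]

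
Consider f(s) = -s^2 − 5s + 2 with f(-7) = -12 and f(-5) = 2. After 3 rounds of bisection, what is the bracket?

[-5.5, -5.25]

s = -6 gives f = -4, negative; keep [-6, -5]
s = -5.5 gives f = -0.75, negative; keep [-5.5, -5]
s = -5.25 gives f = 0.6875, positive; keep [-5.5, -5.25]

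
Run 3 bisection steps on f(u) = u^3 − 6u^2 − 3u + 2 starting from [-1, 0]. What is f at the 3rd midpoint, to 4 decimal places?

-0.6387

u = -0.5 gives f = 1.875, positive; keep [-1, -0.5]
u = -0.75 gives f = 0.453125, positive; keep [-1, -0.75]
u = -0.875 gives f = -0.638672, negative; keep [-0.875, -0.75]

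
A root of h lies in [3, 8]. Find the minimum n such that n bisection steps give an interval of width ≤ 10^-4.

16

Width after n steps is 5/2^n. Need 2^n ≥ 5/10^-4 = 50000.
2^15 = 32768 < 50000 ≤ 2^16 = 65536, so n = 16.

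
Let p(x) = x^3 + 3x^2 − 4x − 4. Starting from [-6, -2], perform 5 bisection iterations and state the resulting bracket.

x = -4 gives p = -4, negative; keep [-4, -2]
x = -3 gives p = 8, positive; keep [-4, -3]
x = -3.5 gives p = 3.875, positive; keep [-4, -3.5]
x = -3.75 gives p = 0.4531, positive; keep [-4, -3.75]
x = -3.875 gives p = -1.6387, negative; keep [-3.875, -3.75]

[-3.875, -3.75]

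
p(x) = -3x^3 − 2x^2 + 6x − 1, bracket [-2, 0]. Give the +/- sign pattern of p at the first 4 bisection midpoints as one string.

x = -1 gives p = -6, negative; keep [-2, -1]
x = -1.5 gives p = -4.375, negative; keep [-2, -1.5]
x = -1.75 gives p = -1.546875, negative; keep [-2, -1.75]
x = -1.875 gives p = 0.4941, positive; keep [-1.875, -1.75]

---+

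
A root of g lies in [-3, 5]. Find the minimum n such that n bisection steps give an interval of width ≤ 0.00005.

Width after n steps is 8/2^n. Need 2^n ≥ 8/0.00005 = 160000.
2^17 = 131072 < 160000 ≤ 2^18 = 262144, so n = 18.

18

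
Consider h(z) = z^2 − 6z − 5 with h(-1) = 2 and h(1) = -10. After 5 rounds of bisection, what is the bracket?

z = 0 gives h = -5, negative; keep [-1, 0]
z = -0.5 gives h = -1.75, negative; keep [-1, -0.5]
z = -0.75 gives h = 0.0625, positive; keep [-0.75, -0.5]
z = -0.625 gives h = -0.8594, negative; keep [-0.75, -0.625]
z = -0.6875 gives h = -0.4023, negative; keep [-0.75, -0.6875]

[-0.75, -0.6875]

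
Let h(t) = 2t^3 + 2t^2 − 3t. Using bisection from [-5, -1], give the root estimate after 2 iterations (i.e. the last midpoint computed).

-2

midpoint -3: h = -27 < 0 → [-3, -1]
midpoint -2: h = -2 < 0 → [-2, -1]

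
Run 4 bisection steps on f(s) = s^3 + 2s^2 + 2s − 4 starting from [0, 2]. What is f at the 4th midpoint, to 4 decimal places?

m = 1, f(m) = 1 (+); new bracket [0, 1]
m = 0.5, f(m) = -2.375 (−); new bracket [0.5, 1]
m = 0.75, f(m) = -0.953125 (−); new bracket [0.75, 1]
m = 0.875, f(m) = -0.0488 (−); new bracket [0.875, 1]

-0.0488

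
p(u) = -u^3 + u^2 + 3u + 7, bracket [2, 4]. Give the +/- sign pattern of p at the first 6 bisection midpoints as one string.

-+++--

u = 3 gives p = -2, negative; keep [2, 3]
u = 2.5 gives p = 5.125, positive; keep [2.5, 3]
u = 2.75 gives p = 2.015625, positive; keep [2.75, 3]
u = 2.875 gives p = 0.127, positive; keep [2.875, 3]
u = 2.9375 gives p = -0.906, negative; keep [2.875, 2.9375]
u = 2.90625 gives p = -0.382, negative; keep [2.875, 2.90625]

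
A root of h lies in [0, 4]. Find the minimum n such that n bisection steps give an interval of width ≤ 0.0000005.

23

Width after n steps is 4/2^n. Need 2^n ≥ 4/0.0000005 = 8000000.
2^22 = 4194304 < 8000000 ≤ 2^23 = 8388608, so n = 23.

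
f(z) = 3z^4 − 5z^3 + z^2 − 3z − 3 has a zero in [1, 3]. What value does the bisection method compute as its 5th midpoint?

m = 2, f(m) = 3 (+); new bracket [1, 2]
m = 1.5, f(m) = -6.9375 (−); new bracket [1.5, 2]
m = 1.75, f(m) = -3.847656 (−); new bracket [1.75, 2]
m = 1.875, f(m) = -0.9895 (−); new bracket [1.875, 2]
m = 1.9375, f(m) = 0.8509 (+); new bracket [1.875, 1.9375]

1.9375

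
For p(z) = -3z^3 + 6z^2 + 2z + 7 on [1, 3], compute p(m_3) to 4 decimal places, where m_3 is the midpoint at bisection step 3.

z = 2 gives p = 11, positive; keep [2, 3]
z = 2.5 gives p = 2.625, positive; keep [2.5, 3]
z = 2.75 gives p = -4.515625, negative; keep [2.5, 2.75]

-4.5156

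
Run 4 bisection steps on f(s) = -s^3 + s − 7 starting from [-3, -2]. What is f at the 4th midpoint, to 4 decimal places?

m = -2.5, f(m) = 6.125 (+); new bracket [-2.5, -2]
m = -2.25, f(m) = 2.140625 (+); new bracket [-2.25, -2]
m = -2.125, f(m) = 0.470703 (+); new bracket [-2.125, -2]
m = -2.0625, f(m) = -0.2888 (−); new bracket [-2.125, -2.0625]

-0.2888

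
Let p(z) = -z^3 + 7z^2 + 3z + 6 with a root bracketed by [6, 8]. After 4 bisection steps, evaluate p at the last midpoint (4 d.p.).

-7.4629

midpoint 7: p = 27 > 0 → [7, 8]
midpoint 7.5: p = 0.375 > 0 → [7.5, 8]
midpoint 7.75: p = -15.796875 < 0 → [7.5, 7.75]
midpoint 7.625: p = -7.4629 < 0 → [7.5, 7.625]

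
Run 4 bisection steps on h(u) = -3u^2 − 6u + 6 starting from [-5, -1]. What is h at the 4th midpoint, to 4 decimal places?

midpoint -3: h = -3 < 0 → [-3, -1]
midpoint -2: h = 6 > 0 → [-3, -2]
midpoint -2.5: h = 2.25 > 0 → [-3, -2.5]
midpoint -2.75: h = -0.1875 < 0 → [-2.75, -2.5]

-0.1875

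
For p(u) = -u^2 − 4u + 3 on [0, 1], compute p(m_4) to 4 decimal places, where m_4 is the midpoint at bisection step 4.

-0.2227

u = 0.5 gives p = 0.75, positive; keep [0.5, 1]
u = 0.75 gives p = -0.5625, negative; keep [0.5, 0.75]
u = 0.625 gives p = 0.109375, positive; keep [0.625, 0.75]
u = 0.6875 gives p = -0.2227, negative; keep [0.625, 0.6875]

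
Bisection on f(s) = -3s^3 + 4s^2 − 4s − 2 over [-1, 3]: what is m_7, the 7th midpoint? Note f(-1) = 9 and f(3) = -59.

-0.34375

s = 1 gives f = -5, negative; keep [-1, 1]
s = 0 gives f = -2, negative; keep [-1, 0]
s = -0.5 gives f = 1.375, positive; keep [-0.5, 0]
s = -0.25 gives f = -0.7031, negative; keep [-0.5, -0.25]
s = -0.375 gives f = 0.2207, positive; keep [-0.375, -0.25]
s = -0.3125 gives f = -0.2678, negative; keep [-0.375, -0.3125]
s = -0.34375 gives f = -0.0305, negative; keep [-0.375, -0.34375]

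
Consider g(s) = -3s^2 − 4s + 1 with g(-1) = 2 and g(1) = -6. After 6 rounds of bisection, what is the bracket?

[0.1875, 0.21875]

s = 0 gives g = 1, positive; keep [0, 1]
s = 0.5 gives g = -1.75, negative; keep [0, 0.5]
s = 0.25 gives g = -0.1875, negative; keep [0, 0.25]
s = 0.125 gives g = 0.4531, positive; keep [0.125, 0.25]
s = 0.1875 gives g = 0.1445, positive; keep [0.1875, 0.25]
s = 0.21875 gives g = -0.0186, negative; keep [0.1875, 0.21875]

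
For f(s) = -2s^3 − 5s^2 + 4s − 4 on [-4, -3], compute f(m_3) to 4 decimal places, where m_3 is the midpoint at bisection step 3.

2.4336

s = -3.5 gives f = 6.5, positive; keep [-3.5, -3]
s = -3.25 gives f = -1.15625, negative; keep [-3.5, -3.25]
s = -3.375 gives f = 2.433594, positive; keep [-3.375, -3.25]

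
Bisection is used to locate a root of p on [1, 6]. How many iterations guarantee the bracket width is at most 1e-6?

23

Width after n steps is 5/2^n. Need 2^n ≥ 5/1e-6 = 5000000.
2^22 = 4194304 < 5000000 ≤ 2^23 = 8388608, so n = 23.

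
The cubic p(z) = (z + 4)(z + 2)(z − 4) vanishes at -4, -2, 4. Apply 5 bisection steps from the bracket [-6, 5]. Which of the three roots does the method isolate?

p(-0.5) = -23.625 < 0, so the root lies in [-0.5, 5]
p(2.25) = -46.484375 < 0, so the root lies in [2.25, 5]
p(3.625) = -16.083984 < 0, so the root lies in [3.625, 5]
p(4.3125) = 16.3977 > 0, so the root lies in [3.625, 4.3125]
p(3.96875) = -1.4864 < 0, so the root lies in [3.96875, 4.3125]

4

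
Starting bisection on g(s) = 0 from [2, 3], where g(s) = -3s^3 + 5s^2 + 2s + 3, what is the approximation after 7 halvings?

s = 2.5 gives g = -7.625, negative; keep [2, 2.5]
s = 2.25 gives g = -1.359375, negative; keep [2, 2.25]
s = 2.125 gives g = 1.041016, positive; keep [2.125, 2.25]
s = 2.1875 gives g = -0.1018, negative; keep [2.125, 2.1875]
s = 2.15625 gives g = 0.4837, positive; keep [2.15625, 2.1875]
s = 2.171875 gives g = 0.1945, positive; keep [2.171875, 2.1875]
s = 2.1796875 gives g = 0.0472, positive; keep [2.1796875, 2.1875]

2.1796875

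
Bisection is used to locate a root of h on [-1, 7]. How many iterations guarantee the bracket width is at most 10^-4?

17

Width after n steps is 8/2^n. Need 2^n ≥ 8/10^-4 = 80000.
2^16 = 65536 < 80000 ≤ 2^17 = 131072, so n = 17.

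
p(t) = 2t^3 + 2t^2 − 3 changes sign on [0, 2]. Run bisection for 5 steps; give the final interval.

t = 1 gives p = 1, positive; keep [0, 1]
t = 0.5 gives p = -2.25, negative; keep [0.5, 1]
t = 0.75 gives p = -1.03125, negative; keep [0.75, 1]
t = 0.875 gives p = -0.1289, negative; keep [0.875, 1]
t = 0.9375 gives p = 0.4058, positive; keep [0.875, 0.9375]

[0.875, 0.9375]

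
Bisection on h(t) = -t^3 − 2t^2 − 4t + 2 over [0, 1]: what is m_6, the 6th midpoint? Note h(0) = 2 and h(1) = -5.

t = 0.5 gives h = -0.625, negative; keep [0, 0.5]
t = 0.25 gives h = 0.859375, positive; keep [0.25, 0.5]
t = 0.375 gives h = 0.166016, positive; keep [0.375, 0.5]
t = 0.4375 gives h = -0.2166, negative; keep [0.375, 0.4375]
t = 0.40625 gives h = -0.0221, negative; keep [0.375, 0.40625]
t = 0.390625 gives h = 0.0727, positive; keep [0.390625, 0.40625]

0.390625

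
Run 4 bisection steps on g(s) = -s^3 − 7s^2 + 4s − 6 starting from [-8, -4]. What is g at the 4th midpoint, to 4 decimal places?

8.0469

g(-6) = -66 < 0, so the root lies in [-8, -6]
g(-7) = -34 < 0, so the root lies in [-8, -7]
g(-7.5) = -7.875 < 0, so the root lies in [-8, -7.5]
g(-7.75) = 8.0469 > 0, so the root lies in [-7.75, -7.5]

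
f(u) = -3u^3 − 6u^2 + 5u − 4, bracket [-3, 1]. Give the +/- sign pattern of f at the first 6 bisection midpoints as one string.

----++

f(-1) = -12 < 0, so the root lies in [-3, -1]
f(-2) = -14 < 0, so the root lies in [-3, -2]
f(-2.5) = -7.125 < 0, so the root lies in [-3, -2.5]
f(-2.75) = -0.7344 < 0, so the root lies in [-3, -2.75]
f(-2.875) = 3.3223 > 0, so the root lies in [-2.875, -2.75]
f(-2.8125) = 1.2185 > 0, so the root lies in [-2.8125, -2.75]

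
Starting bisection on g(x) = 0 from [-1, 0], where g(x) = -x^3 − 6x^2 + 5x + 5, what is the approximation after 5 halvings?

-0.59375

x = -0.5 gives g = 1.125, positive; keep [-1, -0.5]
x = -0.75 gives g = -1.703125, negative; keep [-0.75, -0.5]
x = -0.625 gives g = -0.224609, negative; keep [-0.625, -0.5]
x = -0.5625 gives g = 0.467, positive; keep [-0.625, -0.5625]
x = -0.59375 gives g = 0.1253, positive; keep [-0.625, -0.59375]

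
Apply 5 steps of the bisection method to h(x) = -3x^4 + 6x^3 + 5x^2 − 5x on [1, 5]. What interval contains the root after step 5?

[2.375, 2.5]

h(3) = -51 < 0, so the root lies in [1, 3]
h(2) = 10 > 0, so the root lies in [2, 3]
h(2.5) = -4.6875 < 0, so the root lies in [2, 2.5]
h(2.25) = 5.5195 > 0, so the root lies in [2.25, 2.5]
h(2.375) = 1.2571 > 0, so the root lies in [2.375, 2.5]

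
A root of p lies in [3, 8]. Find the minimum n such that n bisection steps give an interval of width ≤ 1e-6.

23

Width after n steps is 5/2^n. Need 2^n ≥ 5/1e-6 = 5000000.
2^22 = 4194304 < 5000000 ≤ 2^23 = 8388608, so n = 23.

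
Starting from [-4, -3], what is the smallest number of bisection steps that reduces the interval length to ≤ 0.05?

Width after n steps is 1/2^n. Need 2^n ≥ 1/0.05 = 20.
2^4 = 16 < 20 ≤ 2^5 = 32, so n = 5.

5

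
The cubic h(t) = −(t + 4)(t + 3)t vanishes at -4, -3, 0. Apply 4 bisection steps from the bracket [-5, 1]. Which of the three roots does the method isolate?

0

h(-2) = 4 > 0, so the root lies in [-2, 1]
h(-0.5) = 4.375 > 0, so the root lies in [-0.5, 1]
h(0.25) = -3.453125 < 0, so the root lies in [-0.5, 0.25]
h(-0.125) = 1.3926 > 0, so the root lies in [-0.125, 0.25]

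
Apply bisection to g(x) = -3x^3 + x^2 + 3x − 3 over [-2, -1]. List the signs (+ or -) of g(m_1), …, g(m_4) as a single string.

x = -1.5 gives g = 4.875, positive; keep [-1.5, -1]
x = -1.25 gives g = 0.671875, positive; keep [-1.25, -1]
x = -1.125 gives g = -0.837891, negative; keep [-1.25, -1.125]
x = -1.1875 gives g = -0.1287, negative; keep [-1.25, -1.1875]

++--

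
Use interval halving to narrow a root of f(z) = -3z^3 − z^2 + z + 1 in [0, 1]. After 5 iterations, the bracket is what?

[0.71875, 0.75]

z = 0.5 gives f = 0.875, positive; keep [0.5, 1]
z = 0.75 gives f = -0.078125, negative; keep [0.5, 0.75]
z = 0.625 gives f = 0.501953, positive; keep [0.625, 0.75]
z = 0.6875 gives f = 0.24, positive; keep [0.6875, 0.75]
z = 0.71875 gives f = 0.0882, positive; keep [0.71875, 0.75]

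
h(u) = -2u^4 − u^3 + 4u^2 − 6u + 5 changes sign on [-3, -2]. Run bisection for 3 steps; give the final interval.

[-2.25, -2.125]

midpoint -2.5: h = -17.5 < 0 → [-2.5, -2]
midpoint -2.25: h = -1.117188 < 0 → [-2.25, -2]
midpoint -2.125: h = 4.626465 > 0 → [-2.25, -2.125]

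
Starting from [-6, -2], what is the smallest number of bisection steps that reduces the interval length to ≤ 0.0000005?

23

Width after n steps is 4/2^n. Need 2^n ≥ 4/0.0000005 = 8000000.
2^22 = 4194304 < 8000000 ≤ 2^23 = 8388608, so n = 23.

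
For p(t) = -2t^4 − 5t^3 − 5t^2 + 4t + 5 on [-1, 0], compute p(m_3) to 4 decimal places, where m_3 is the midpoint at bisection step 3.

-0.1509

p(-0.5) = 2.25 > 0, so the root lies in [-1, -0.5]
p(-0.75) = 0.664062 > 0, so the root lies in [-1, -0.75]
p(-0.875) = -0.150879 < 0, so the root lies in [-0.875, -0.75]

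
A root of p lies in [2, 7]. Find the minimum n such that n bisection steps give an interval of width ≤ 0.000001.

23

Width after n steps is 5/2^n. Need 2^n ≥ 5/0.000001 = 5000000.
2^22 = 4194304 < 5000000 ≤ 2^23 = 8388608, so n = 23.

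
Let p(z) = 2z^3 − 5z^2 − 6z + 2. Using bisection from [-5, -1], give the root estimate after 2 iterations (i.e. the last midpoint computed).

z = -3 gives p = -79, negative; keep [-3, -1]
z = -2 gives p = -22, negative; keep [-2, -1]

-2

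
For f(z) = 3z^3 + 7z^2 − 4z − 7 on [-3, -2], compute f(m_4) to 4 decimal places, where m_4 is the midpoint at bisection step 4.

0.8933

m = -2.5, f(m) = -0.125 (−); new bracket [-2.5, -2]
m = -2.25, f(m) = 3.265625 (+); new bracket [-2.5, -2.25]
m = -2.375, f(m) = 1.794922 (+); new bracket [-2.5, -2.375]
m = -2.4375, f(m) = 0.8933 (+); new bracket [-2.5, -2.4375]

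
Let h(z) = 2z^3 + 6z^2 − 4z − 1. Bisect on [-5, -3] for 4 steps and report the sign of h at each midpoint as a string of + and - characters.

m = -4, h(m) = -17 (−); new bracket [-4, -3]
m = -3.5, h(m) = 0.75 (+); new bracket [-4, -3.5]
m = -3.75, h(m) = -7.09375 (−); new bracket [-3.75, -3.5]
m = -3.625, h(m) = -2.9258 (−); new bracket [-3.625, -3.5]

-+--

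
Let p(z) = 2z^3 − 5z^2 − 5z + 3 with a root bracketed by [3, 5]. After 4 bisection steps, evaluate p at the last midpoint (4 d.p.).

-0.4180

midpoint 4: p = 31 > 0 → [3, 4]
midpoint 3.5: p = 10 > 0 → [3, 3.5]
midpoint 3.25: p = 2.59375 > 0 → [3, 3.25]
midpoint 3.125: p = -0.418 < 0 → [3.125, 3.25]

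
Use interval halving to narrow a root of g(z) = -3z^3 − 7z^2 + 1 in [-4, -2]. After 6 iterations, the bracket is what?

[-2.28125, -2.25]

midpoint -3: g = 19 > 0 → [-3, -2]
midpoint -2.5: g = 4.125 > 0 → [-2.5, -2]
midpoint -2.25: g = -0.265625 < 0 → [-2.5, -2.25]
midpoint -2.375: g = 1.7051 > 0 → [-2.375, -2.25]
midpoint -2.3125: g = 0.6658 > 0 → [-2.3125, -2.25]
midpoint -2.28125: g = 0.1869 > 0 → [-2.28125, -2.25]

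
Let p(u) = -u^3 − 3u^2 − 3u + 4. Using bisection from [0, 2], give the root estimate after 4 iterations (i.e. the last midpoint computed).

midpoint 1: p = -3 < 0 → [0, 1]
midpoint 0.5: p = 1.625 > 0 → [0.5, 1]
midpoint 0.75: p = -0.359375 < 0 → [0.5, 0.75]
midpoint 0.625: p = 0.709 > 0 → [0.625, 0.75]

0.625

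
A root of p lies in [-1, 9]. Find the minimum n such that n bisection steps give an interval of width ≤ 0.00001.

20

Width after n steps is 10/2^n. Need 2^n ≥ 10/0.00001 = 1000000.
2^19 = 524288 < 1000000 ≤ 2^20 = 1048576, so n = 20.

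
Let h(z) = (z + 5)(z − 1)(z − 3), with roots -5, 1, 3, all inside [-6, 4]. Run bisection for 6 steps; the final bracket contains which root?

midpoint -1: h = 32 > 0 → [-6, -1]
midpoint -3.5: h = 43.875 > 0 → [-6, -3.5]
midpoint -4.75: h = 11.140625 > 0 → [-6, -4.75]
midpoint -5.375: h = -20.0215 < 0 → [-5.375, -4.75]
midpoint -5.0625: h = -3.0549 < 0 → [-5.0625, -4.75]
midpoint -4.90625: h = 4.3778 > 0 → [-5.0625, -4.90625]

-5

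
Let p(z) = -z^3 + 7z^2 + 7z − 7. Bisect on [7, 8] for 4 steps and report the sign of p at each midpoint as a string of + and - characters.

++--

m = 7.5, p(m) = 17.375 (+); new bracket [7.5, 8]
m = 7.75, p(m) = 2.203125 (+); new bracket [7.75, 8]
m = 7.875, p(m) = -6.138672 (−); new bracket [7.75, 7.875]
m = 7.8125, p(m) = -1.9036 (−); new bracket [7.75, 7.8125]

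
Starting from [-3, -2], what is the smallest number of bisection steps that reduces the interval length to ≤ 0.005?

Width after n steps is 1/2^n. Need 2^n ≥ 1/0.005 = 200.
2^7 = 128 < 200 ≤ 2^8 = 256, so n = 8.

8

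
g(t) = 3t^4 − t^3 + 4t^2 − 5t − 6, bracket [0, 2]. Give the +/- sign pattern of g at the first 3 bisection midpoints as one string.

g(1) = -5 < 0, so the root lies in [1, 2]
g(1.5) = 7.3125 > 0, so the root lies in [1, 1.5]
g(1.25) = -0.628906 < 0, so the root lies in [1.25, 1.5]

-+-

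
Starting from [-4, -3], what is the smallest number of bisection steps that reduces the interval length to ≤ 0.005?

8

Width after n steps is 1/2^n. Need 2^n ≥ 1/0.005 = 200.
2^7 = 128 < 200 ≤ 2^8 = 256, so n = 8.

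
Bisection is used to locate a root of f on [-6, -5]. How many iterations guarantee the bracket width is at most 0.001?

Width after n steps is 1/2^n. Need 2^n ≥ 1/0.001 = 1000.
2^9 = 512 < 1000 ≤ 2^10 = 1024, so n = 10.

10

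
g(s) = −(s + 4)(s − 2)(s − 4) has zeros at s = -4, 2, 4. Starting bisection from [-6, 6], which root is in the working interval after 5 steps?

-4

midpoint 0: g = -32 < 0 → [-6, 0]
midpoint -3: g = -35 < 0 → [-6, -3]
midpoint -4.5: g = 27.625 > 0 → [-4.5, -3]
midpoint -3.75: g = -11.1406 < 0 → [-4.5, -3.75]
midpoint -4.125: g = 6.2207 > 0 → [-4.125, -3.75]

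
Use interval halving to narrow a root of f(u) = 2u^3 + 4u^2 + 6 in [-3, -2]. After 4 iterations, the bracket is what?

midpoint -2.5: f = -0.25 < 0 → [-2.5, -2]
midpoint -2.25: f = 3.46875 > 0 → [-2.5, -2.25]
midpoint -2.375: f = 1.769531 > 0 → [-2.5, -2.375]
midpoint -2.4375: f = 0.8013 > 0 → [-2.5, -2.4375]

[-2.5, -2.4375]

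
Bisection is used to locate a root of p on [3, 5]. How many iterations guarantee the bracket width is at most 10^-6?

Width after n steps is 2/2^n. Need 2^n ≥ 2/10^-6 = 2000000.
2^20 = 1048576 < 2000000 ≤ 2^21 = 2097152, so n = 21.

21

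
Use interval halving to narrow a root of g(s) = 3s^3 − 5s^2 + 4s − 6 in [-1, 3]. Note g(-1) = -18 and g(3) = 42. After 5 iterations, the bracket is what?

[1.5, 1.625]

g(1) = -4 < 0, so the root lies in [1, 3]
g(2) = 6 > 0, so the root lies in [1, 2]
g(1.5) = -1.125 < 0, so the root lies in [1.5, 2]
g(1.75) = 1.7656 > 0, so the root lies in [1.5, 1.75]
g(1.625) = 0.1699 > 0, so the root lies in [1.5, 1.625]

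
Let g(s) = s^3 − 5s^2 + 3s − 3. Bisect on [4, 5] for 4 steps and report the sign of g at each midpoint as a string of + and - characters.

m = 4.5, g(m) = 0.375 (+); new bracket [4, 4.5]
m = 4.25, g(m) = -3.796875 (−); new bracket [4.25, 4.5]
m = 4.375, g(m) = -1.837891 (−); new bracket [4.375, 4.5]
m = 4.4375, g(m) = -0.7639 (−); new bracket [4.4375, 4.5]

+---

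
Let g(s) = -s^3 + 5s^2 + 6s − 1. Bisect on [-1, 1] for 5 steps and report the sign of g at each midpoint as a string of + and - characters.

midpoint 0: g = -1 < 0 → [0, 1]
midpoint 0.5: g = 3.125 > 0 → [0, 0.5]
midpoint 0.25: g = 0.796875 > 0 → [0, 0.25]
midpoint 0.125: g = -0.1738 < 0 → [0.125, 0.25]
midpoint 0.1875: g = 0.2942 > 0 → [0.125, 0.1875]

-++-+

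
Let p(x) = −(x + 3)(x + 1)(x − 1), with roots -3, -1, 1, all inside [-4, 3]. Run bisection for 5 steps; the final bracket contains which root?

1

p(-0.5) = 1.875 > 0, so the root lies in [-0.5, 3]
p(1.25) = -2.390625 < 0, so the root lies in [-0.5, 1.25]
p(0.375) = 2.900391 > 0, so the root lies in [0.375, 1.25]
p(0.8125) = 1.2957 > 0, so the root lies in [0.8125, 1.25]
p(1.03125) = -0.2559 < 0, so the root lies in [0.8125, 1.03125]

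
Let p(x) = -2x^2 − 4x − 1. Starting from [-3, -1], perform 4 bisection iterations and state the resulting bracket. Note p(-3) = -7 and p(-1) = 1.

[-1.75, -1.625]

m = -2, p(m) = -1 (−); new bracket [-2, -1]
m = -1.5, p(m) = 0.5 (+); new bracket [-2, -1.5]
m = -1.75, p(m) = -0.125 (−); new bracket [-1.75, -1.5]
m = -1.625, p(m) = 0.2188 (+); new bracket [-1.75, -1.625]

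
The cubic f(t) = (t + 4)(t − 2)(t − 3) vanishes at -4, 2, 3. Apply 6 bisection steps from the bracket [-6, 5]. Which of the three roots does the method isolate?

t = -0.5 gives f = 30.625, positive; keep [-6, -0.5]
t = -3.25 gives f = 24.609375, positive; keep [-6, -3.25]
t = -4.625 gives f = -31.572266, negative; keep [-4.625, -3.25]
t = -3.9375 gives f = 2.5745, positive; keep [-4.625, -3.9375]
t = -4.28125 gives f = -12.8631, negative; keep [-4.28125, -3.9375]
t = -4.109375 gives f = -4.7506, negative; keep [-4.109375, -3.9375]

-4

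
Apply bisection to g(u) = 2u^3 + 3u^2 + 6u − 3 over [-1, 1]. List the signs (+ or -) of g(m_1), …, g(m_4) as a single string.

midpoint 0: g = -3 < 0 → [0, 1]
midpoint 0.5: g = 1 > 0 → [0, 0.5]
midpoint 0.25: g = -1.28125 < 0 → [0.25, 0.5]
midpoint 0.375: g = -0.2227 < 0 → [0.375, 0.5]

-+--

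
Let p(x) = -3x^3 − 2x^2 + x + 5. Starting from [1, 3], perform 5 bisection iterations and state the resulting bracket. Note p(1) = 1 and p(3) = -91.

m = 2, p(m) = -25 (−); new bracket [1, 2]
m = 1.5, p(m) = -8.125 (−); new bracket [1, 1.5]
m = 1.25, p(m) = -2.734375 (−); new bracket [1, 1.25]
m = 1.125, p(m) = -0.6777 (−); new bracket [1, 1.125]
m = 1.0625, p(m) = 0.2063 (+); new bracket [1.0625, 1.125]

[1.0625, 1.125]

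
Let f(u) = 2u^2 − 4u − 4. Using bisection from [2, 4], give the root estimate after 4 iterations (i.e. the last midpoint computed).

2.625

m = 3, f(m) = 2 (+); new bracket [2, 3]
m = 2.5, f(m) = -1.5 (−); new bracket [2.5, 3]
m = 2.75, f(m) = 0.125 (+); new bracket [2.5, 2.75]
m = 2.625, f(m) = -0.7188 (−); new bracket [2.625, 2.75]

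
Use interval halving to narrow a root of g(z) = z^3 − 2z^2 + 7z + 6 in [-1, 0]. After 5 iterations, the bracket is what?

[-0.6875, -0.65625]

g(-0.5) = 1.875 > 0, so the root lies in [-1, -0.5]
g(-0.75) = -0.796875 < 0, so the root lies in [-0.75, -0.5]
g(-0.625) = 0.599609 > 0, so the root lies in [-0.75, -0.625]
g(-0.6875) = -0.0828 < 0, so the root lies in [-0.6875, -0.625]
g(-0.65625) = 0.2623 > 0, so the root lies in [-0.6875, -0.65625]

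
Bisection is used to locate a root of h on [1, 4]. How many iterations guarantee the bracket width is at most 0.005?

10

Width after n steps is 3/2^n. Need 2^n ≥ 3/0.005 = 600.
2^9 = 512 < 600 ≤ 2^10 = 1024, so n = 10.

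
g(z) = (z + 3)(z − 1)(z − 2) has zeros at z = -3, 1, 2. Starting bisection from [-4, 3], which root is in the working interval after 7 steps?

-3

z = -0.5 gives g = 9.375, positive; keep [-4, -0.5]
z = -2.25 gives g = 10.359375, positive; keep [-4, -2.25]
z = -3.125 gives g = -2.642578, negative; keep [-3.125, -2.25]
z = -2.6875 gives g = 5.4016, positive; keep [-3.125, -2.6875]
z = -2.90625 gives g = 1.7967, positive; keep [-3.125, -2.90625]
z = -3.015625 gives g = -0.3147, negative; keep [-3.015625, -2.90625]
z = -2.9609375 gives g = 0.7676, positive; keep [-3.015625, -2.9609375]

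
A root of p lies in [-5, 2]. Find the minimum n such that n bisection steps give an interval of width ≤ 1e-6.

Width after n steps is 7/2^n. Need 2^n ≥ 7/1e-6 = 7000000.
2^22 = 4194304 < 7000000 ≤ 2^23 = 8388608, so n = 23.

23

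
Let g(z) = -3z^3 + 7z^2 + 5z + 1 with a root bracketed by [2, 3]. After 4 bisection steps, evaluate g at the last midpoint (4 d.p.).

midpoint 2.5: g = 10.375 > 0 → [2.5, 3]
midpoint 2.75: g = 5.296875 > 0 → [2.75, 3]
midpoint 2.875: g = 1.943359 > 0 → [2.875, 3]
midpoint 2.9375: g = 0.0476 > 0 → [2.9375, 3]

0.0476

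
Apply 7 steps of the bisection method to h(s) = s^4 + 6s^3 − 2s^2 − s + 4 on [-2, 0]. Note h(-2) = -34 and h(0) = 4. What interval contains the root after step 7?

s = -1 gives h = -2, negative; keep [-1, 0]
s = -0.5 gives h = 3.3125, positive; keep [-1, -0.5]
s = -0.75 gives h = 1.410156, positive; keep [-1, -0.75]
s = -0.875 gives h = -0.0896, negative; keep [-0.875, -0.75]
s = -0.8125 gives h = 0.7097, positive; keep [-0.875, -0.8125]
s = -0.84375 gives h = 0.3227, positive; keep [-0.875, -0.84375]
s = -0.859375 gives h = 0.1197, positive; keep [-0.875, -0.859375]

[-0.875, -0.859375]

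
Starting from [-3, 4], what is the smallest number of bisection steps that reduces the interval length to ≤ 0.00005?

18

Width after n steps is 7/2^n. Need 2^n ≥ 7/0.00005 = 140000.
2^17 = 131072 < 140000 ≤ 2^18 = 262144, so n = 18.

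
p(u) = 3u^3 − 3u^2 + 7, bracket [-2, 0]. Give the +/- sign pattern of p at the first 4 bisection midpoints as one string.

+---

midpoint -1: p = 1 > 0 → [-2, -1]
midpoint -1.5: p = -9.875 < 0 → [-1.5, -1]
midpoint -1.25: p = -3.546875 < 0 → [-1.25, -1]
midpoint -1.125: p = -1.0684 < 0 → [-1.125, -1]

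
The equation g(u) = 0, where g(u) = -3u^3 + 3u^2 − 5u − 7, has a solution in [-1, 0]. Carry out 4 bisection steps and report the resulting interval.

g(-0.5) = -3.375 < 0, so the root lies in [-1, -0.5]
g(-0.75) = -0.296875 < 0, so the root lies in [-1, -0.75]
g(-0.875) = 1.681641 > 0, so the root lies in [-0.875, -0.75]
g(-0.8125) = 0.6521 > 0, so the root lies in [-0.8125, -0.75]

[-0.8125, -0.75]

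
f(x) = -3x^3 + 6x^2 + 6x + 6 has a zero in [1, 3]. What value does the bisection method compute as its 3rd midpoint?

2.75

x = 2 gives f = 18, positive; keep [2, 3]
x = 2.5 gives f = 11.625, positive; keep [2.5, 3]
x = 2.75 gives f = 5.484375, positive; keep [2.75, 3]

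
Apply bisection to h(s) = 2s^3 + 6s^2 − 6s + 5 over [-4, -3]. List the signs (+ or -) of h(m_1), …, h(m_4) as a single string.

s = -3.5 gives h = 13.75, positive; keep [-4, -3.5]
s = -3.75 gives h = 6.40625, positive; keep [-4, -3.75]
s = -3.875 gives h = 1.972656, positive; keep [-4, -3.875]
s = -3.9375 gives h = -0.4448, negative; keep [-3.9375, -3.875]

+++-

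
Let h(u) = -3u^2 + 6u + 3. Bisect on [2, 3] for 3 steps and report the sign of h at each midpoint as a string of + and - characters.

-++

h(2.5) = -0.75 < 0, so the root lies in [2, 2.5]
h(2.25) = 1.3125 > 0, so the root lies in [2.25, 2.5]
h(2.375) = 0.328125 > 0, so the root lies in [2.375, 2.5]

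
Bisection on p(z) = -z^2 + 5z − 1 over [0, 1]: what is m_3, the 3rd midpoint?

midpoint 0.5: p = 1.25 > 0 → [0, 0.5]
midpoint 0.25: p = 0.1875 > 0 → [0, 0.25]
midpoint 0.125: p = -0.390625 < 0 → [0.125, 0.25]

0.125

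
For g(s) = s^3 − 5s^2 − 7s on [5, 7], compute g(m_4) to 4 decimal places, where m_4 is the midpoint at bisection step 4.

-0.6699

g(6) = -6 < 0, so the root lies in [6, 7]
g(6.5) = 17.875 > 0, so the root lies in [6, 6.5]
g(6.25) = 5.078125 > 0, so the root lies in [6, 6.25]
g(6.125) = -0.6699 < 0, so the root lies in [6.125, 6.25]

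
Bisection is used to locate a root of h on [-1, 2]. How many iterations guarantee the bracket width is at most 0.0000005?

Width after n steps is 3/2^n. Need 2^n ≥ 3/0.0000005 = 6000000.
2^22 = 4194304 < 6000000 ≤ 2^23 = 8388608, so n = 23.

23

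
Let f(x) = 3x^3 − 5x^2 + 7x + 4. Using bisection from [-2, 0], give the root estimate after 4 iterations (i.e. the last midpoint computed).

-0.375

x = -1 gives f = -11, negative; keep [-1, 0]
x = -0.5 gives f = -1.125, negative; keep [-0.5, 0]
x = -0.25 gives f = 1.890625, positive; keep [-0.5, -0.25]
x = -0.375 gives f = 0.5137, positive; keep [-0.5, -0.375]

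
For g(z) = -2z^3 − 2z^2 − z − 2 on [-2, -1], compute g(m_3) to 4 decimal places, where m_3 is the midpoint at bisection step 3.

m = -1.5, g(m) = 1.75 (+); new bracket [-1.5, -1]
m = -1.25, g(m) = 0.03125 (+); new bracket [-1.25, -1]
m = -1.125, g(m) = -0.558594 (−); new bracket [-1.25, -1.125]

-0.5586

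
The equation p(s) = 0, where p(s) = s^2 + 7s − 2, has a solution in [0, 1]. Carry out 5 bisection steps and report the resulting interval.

[0.25, 0.28125]

s = 0.5 gives p = 1.75, positive; keep [0, 0.5]
s = 0.25 gives p = -0.1875, negative; keep [0.25, 0.5]
s = 0.375 gives p = 0.765625, positive; keep [0.25, 0.375]
s = 0.3125 gives p = 0.2852, positive; keep [0.25, 0.3125]
s = 0.28125 gives p = 0.0479, positive; keep [0.25, 0.28125]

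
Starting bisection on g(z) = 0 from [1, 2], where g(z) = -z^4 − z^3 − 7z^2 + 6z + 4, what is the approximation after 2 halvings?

1.25

midpoint 1.5: g = -11.1875 < 0 → [1, 1.5]
midpoint 1.25: g = -3.832031 < 0 → [1, 1.25]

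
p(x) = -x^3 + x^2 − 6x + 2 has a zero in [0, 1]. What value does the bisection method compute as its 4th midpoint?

m = 0.5, p(m) = -0.875 (−); new bracket [0, 0.5]
m = 0.25, p(m) = 0.546875 (+); new bracket [0.25, 0.5]
m = 0.375, p(m) = -0.162109 (−); new bracket [0.25, 0.375]
m = 0.3125, p(m) = 0.1921 (+); new bracket [0.3125, 0.375]

0.3125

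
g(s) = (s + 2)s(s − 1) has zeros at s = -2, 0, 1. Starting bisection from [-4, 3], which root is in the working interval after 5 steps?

g(-0.5) = 1.125 > 0, so the root lies in [-4, -0.5]
g(-2.25) = -1.828125 < 0, so the root lies in [-2.25, -0.5]
g(-1.375) = 2.041016 > 0, so the root lies in [-2.25, -1.375]
g(-1.8125) = 0.9558 > 0, so the root lies in [-2.25, -1.8125]
g(-2.03125) = -0.1924 < 0, so the root lies in [-2.03125, -1.8125]

-2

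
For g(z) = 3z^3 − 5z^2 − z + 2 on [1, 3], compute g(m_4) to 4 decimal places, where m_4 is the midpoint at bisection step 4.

0.0449

m = 2, g(m) = 4 (+); new bracket [1, 2]
m = 1.5, g(m) = -0.625 (−); new bracket [1.5, 2]
m = 1.75, g(m) = 1.015625 (+); new bracket [1.5, 1.75]
m = 1.625, g(m) = 0.0449 (+); new bracket [1.5, 1.625]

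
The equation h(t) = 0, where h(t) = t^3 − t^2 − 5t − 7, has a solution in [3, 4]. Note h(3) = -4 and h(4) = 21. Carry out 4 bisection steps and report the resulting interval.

[3.1875, 3.25]

m = 3.5, h(m) = 6.125 (+); new bracket [3, 3.5]
m = 3.25, h(m) = 0.515625 (+); new bracket [3, 3.25]
m = 3.125, h(m) = -1.873047 (−); new bracket [3.125, 3.25]
m = 3.1875, h(m) = -0.7122 (−); new bracket [3.1875, 3.25]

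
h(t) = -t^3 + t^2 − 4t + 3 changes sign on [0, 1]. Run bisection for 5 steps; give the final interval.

[0.78125, 0.8125]

h(0.5) = 1.125 > 0, so the root lies in [0.5, 1]
h(0.75) = 0.140625 > 0, so the root lies in [0.75, 1]
h(0.875) = -0.404297 < 0, so the root lies in [0.75, 0.875]
h(0.8125) = -0.1262 < 0, so the root lies in [0.75, 0.8125]
h(0.78125) = 0.0085 > 0, so the root lies in [0.78125, 0.8125]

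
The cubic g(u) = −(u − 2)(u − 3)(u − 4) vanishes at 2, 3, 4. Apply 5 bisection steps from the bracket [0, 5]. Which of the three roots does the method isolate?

2

u = 2.5 gives g = -0.375, negative; keep [0, 2.5]
u = 1.25 gives g = 3.609375, positive; keep [1.25, 2.5]
u = 1.875 gives g = 0.298828, positive; keep [1.875, 2.5]
u = 2.1875 gives g = -0.2761, negative; keep [1.875, 2.1875]
u = 2.03125 gives g = -0.0596, negative; keep [1.875, 2.03125]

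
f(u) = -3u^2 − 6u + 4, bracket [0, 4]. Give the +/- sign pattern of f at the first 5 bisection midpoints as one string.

f(2) = -20 < 0, so the root lies in [0, 2]
f(1) = -5 < 0, so the root lies in [0, 1]
f(0.5) = 0.25 > 0, so the root lies in [0.5, 1]
f(0.75) = -2.1875 < 0, so the root lies in [0.5, 0.75]
f(0.625) = -0.9219 < 0, so the root lies in [0.5, 0.625]

--+--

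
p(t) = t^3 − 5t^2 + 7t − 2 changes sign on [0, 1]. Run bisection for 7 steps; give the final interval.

p(0.5) = 0.375 > 0, so the root lies in [0, 0.5]
p(0.25) = -0.546875 < 0, so the root lies in [0.25, 0.5]
p(0.375) = -0.025391 < 0, so the root lies in [0.375, 0.5]
p(0.4375) = 0.1892 > 0, so the root lies in [0.375, 0.4375]
p(0.40625) = 0.0856 > 0, so the root lies in [0.375, 0.40625]
p(0.390625) = 0.031 > 0, so the root lies in [0.375, 0.390625]
p(0.3828125) = 0.0031 > 0, so the root lies in [0.375, 0.3828125]

[0.375, 0.3828125]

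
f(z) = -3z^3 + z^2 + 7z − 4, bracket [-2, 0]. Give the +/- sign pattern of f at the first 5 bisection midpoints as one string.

m = -1, f(m) = -7 (−); new bracket [-2, -1]
m = -1.5, f(m) = -2.125 (−); new bracket [-2, -1.5]
m = -1.75, f(m) = 2.890625 (+); new bracket [-1.75, -1.5]
m = -1.625, f(m) = 0.1387 (+); new bracket [-1.625, -1.5]
m = -1.5625, f(m) = -1.052 (−); new bracket [-1.625, -1.5625]

--++-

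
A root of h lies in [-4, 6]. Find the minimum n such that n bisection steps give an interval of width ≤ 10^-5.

Width after n steps is 10/2^n. Need 2^n ≥ 10/10^-5 = 1000000.
2^19 = 524288 < 1000000 ≤ 2^20 = 1048576, so n = 20.

20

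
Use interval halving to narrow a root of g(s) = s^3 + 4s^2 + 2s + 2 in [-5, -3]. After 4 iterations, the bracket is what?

[-3.625, -3.5]

g(-4) = -6 < 0, so the root lies in [-4, -3]
g(-3.5) = 1.125 > 0, so the root lies in [-4, -3.5]
g(-3.75) = -1.984375 < 0, so the root lies in [-3.75, -3.5]
g(-3.625) = -0.3223 < 0, so the root lies in [-3.625, -3.5]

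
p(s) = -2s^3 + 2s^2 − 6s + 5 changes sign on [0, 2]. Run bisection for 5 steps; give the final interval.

s = 1 gives p = -1, negative; keep [0, 1]
s = 0.5 gives p = 2.25, positive; keep [0.5, 1]
s = 0.75 gives p = 0.78125, positive; keep [0.75, 1]
s = 0.875 gives p = -0.0586, negative; keep [0.75, 0.875]
s = 0.8125 gives p = 0.3726, positive; keep [0.8125, 0.875]

[0.8125, 0.875]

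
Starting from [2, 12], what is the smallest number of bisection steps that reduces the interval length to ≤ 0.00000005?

Width after n steps is 10/2^n. Need 2^n ≥ 10/0.00000005 = 200000000.
2^27 = 134217728 < 200000000 ≤ 2^28 = 268435456, so n = 28.

28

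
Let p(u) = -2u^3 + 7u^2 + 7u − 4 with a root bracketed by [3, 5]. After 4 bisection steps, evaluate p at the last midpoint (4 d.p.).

p(4) = 8 > 0, so the root lies in [4, 5]
p(4.5) = -13 < 0, so the root lies in [4, 4.5]
p(4.25) = -1.34375 < 0, so the root lies in [4, 4.25]
p(4.125) = 3.6055 > 0, so the root lies in [4.125, 4.25]

3.6055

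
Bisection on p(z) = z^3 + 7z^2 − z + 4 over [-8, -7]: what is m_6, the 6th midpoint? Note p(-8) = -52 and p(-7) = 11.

-7.203125

midpoint -7.5: p = -16.625 < 0 → [-7.5, -7]
midpoint -7.25: p = -1.890625 < 0 → [-7.25, -7]
midpoint -7.125: p = 4.779297 > 0 → [-7.25, -7.125]
midpoint -7.1875: p = 1.5012 > 0 → [-7.25, -7.1875]
midpoint -7.21875: p = -0.1804 < 0 → [-7.21875, -7.1875]
midpoint -7.203125: p = 0.664 > 0 → [-7.21875, -7.203125]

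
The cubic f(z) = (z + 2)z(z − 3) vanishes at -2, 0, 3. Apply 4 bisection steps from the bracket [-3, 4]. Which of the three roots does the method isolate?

3

f(0.5) = -3.125 < 0, so the root lies in [0.5, 4]
f(2.25) = -7.171875 < 0, so the root lies in [2.25, 4]
f(3.125) = 2.001953 > 0, so the root lies in [2.25, 3.125]
f(2.6875) = -3.9368 < 0, so the root lies in [2.6875, 3.125]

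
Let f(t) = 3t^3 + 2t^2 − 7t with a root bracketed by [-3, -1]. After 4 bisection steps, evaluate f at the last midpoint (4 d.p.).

m = -2, f(m) = -2 (−); new bracket [-2, -1]
m = -1.5, f(m) = 4.875 (+); new bracket [-2, -1.5]
m = -1.75, f(m) = 2.296875 (+); new bracket [-2, -1.75]
m = -1.875, f(m) = 0.3809 (+); new bracket [-2, -1.875]

0.3809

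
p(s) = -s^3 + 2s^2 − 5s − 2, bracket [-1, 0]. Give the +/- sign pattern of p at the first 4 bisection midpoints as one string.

s = -0.5 gives p = 1.125, positive; keep [-0.5, 0]
s = -0.25 gives p = -0.609375, negative; keep [-0.5, -0.25]
s = -0.375 gives p = 0.208984, positive; keep [-0.375, -0.25]
s = -0.3125 gives p = -0.2117, negative; keep [-0.375, -0.3125]

+-+-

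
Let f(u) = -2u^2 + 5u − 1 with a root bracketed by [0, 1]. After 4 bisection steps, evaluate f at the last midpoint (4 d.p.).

m = 0.5, f(m) = 1 (+); new bracket [0, 0.5]
m = 0.25, f(m) = 0.125 (+); new bracket [0, 0.25]
m = 0.125, f(m) = -0.40625 (−); new bracket [0.125, 0.25]
m = 0.1875, f(m) = -0.1328 (−); new bracket [0.1875, 0.25]

-0.1328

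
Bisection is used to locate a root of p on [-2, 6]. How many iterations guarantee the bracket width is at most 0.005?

Width after n steps is 8/2^n. Need 2^n ≥ 8/0.005 = 1600.
2^10 = 1024 < 1600 ≤ 2^11 = 2048, so n = 11.

11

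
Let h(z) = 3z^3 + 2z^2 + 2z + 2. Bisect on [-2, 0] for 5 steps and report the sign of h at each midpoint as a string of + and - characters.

-++-+

midpoint -1: h = -1 < 0 → [-1, 0]
midpoint -0.5: h = 1.125 > 0 → [-1, -0.5]
midpoint -0.75: h = 0.359375 > 0 → [-1, -0.75]
midpoint -0.875: h = -0.2285 < 0 → [-0.875, -0.75]
midpoint -0.8125: h = 0.0862 > 0 → [-0.875, -0.8125]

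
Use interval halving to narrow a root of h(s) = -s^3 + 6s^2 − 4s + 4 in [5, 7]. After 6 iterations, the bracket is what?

[5.375, 5.40625]

midpoint 6: h = -20 < 0 → [5, 6]
midpoint 5.5: h = -2.875 < 0 → [5, 5.5]
midpoint 5.25: h = 3.671875 > 0 → [5.25, 5.5]
midpoint 5.375: h = 0.5566 > 0 → [5.375, 5.5]
midpoint 5.4375: h = -1.1189 < 0 → [5.375, 5.4375]
midpoint 5.40625: h = -0.2711 < 0 → [5.375, 5.40625]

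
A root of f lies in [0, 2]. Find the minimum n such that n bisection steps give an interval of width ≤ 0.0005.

Width after n steps is 2/2^n. Need 2^n ≥ 2/0.0005 = 4000.
2^11 = 2048 < 4000 ≤ 2^12 = 4096, so n = 12.

12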